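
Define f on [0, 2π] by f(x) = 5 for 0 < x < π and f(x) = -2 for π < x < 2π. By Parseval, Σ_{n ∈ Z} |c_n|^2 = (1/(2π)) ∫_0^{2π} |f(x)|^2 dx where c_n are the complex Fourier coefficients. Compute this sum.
Σ |c_n|^2 = 29/2

Parseval equates the L^2 energy of f (normalised by 1/(2π)) with the ℓ^2 sum of its Fourier coefficients: (1/(2π)) ∫_0^{2π} |f|^2 = Σ |c_n|^2.
Compute the left side: (1/(2π)) [∫_0^π 5^2 dx + ∫_π^{2π} (-2)^2 dx] = (1/(2π)) · (25π + 4π) = (25 + 4)/2 = 29/2.
So Σ_{n ∈ Z} |c_n|^2 = 29/2.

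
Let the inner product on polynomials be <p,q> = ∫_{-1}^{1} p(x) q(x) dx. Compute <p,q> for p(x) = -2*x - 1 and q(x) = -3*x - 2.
<p,q> = 8

Expand the product: p(x)·q(x) = 6*x^2 + 7*x + 2.
∫_{-1}^{1} of each monomial x^k gives [2/(k+1) if k even, 0 if k odd]. Integrating term-by-term (or equivalently evaluating the antiderivative F(x) = 2*x^3 + 7*x^2/2 + 2*x at the endpoints):
  F(1) − F(−1) = 15/2 − (-1/2) = 8.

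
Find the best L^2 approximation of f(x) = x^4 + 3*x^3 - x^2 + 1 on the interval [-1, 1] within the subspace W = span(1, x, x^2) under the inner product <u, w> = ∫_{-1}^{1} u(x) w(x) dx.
g(x) = -x^2/7 + 9*x/5 + 32/35

The best approximation g ∈ W is the orthogonal projection of f onto W. Writing g = a_0 + a_1 x + a_2 x^2, the coefficients solve the normal equations G · a = b where
  G_{ij} = <φ_i, φ_j> and b_i = <f, φ_i>, with φ_0 = 1, φ_1 = x, φ_2 = x^2.
G =
  [2, 0, 2/3]
  [0, 2/3, 0]
  [2/3, 0, 2/5],
b = (26/15, 6/5, 58/105).
Solving gives a_0 = 32/35, a_1 = 9/5, a_2 = -1/7, so
  g(x) = -x^2/7 + 9*x/5 + 32/35.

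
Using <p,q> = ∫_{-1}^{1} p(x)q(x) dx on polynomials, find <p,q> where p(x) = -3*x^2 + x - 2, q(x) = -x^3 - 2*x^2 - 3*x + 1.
<p,q> = -10/3

Expand the product: p(x)·q(x) = 3*x^5 + 5*x^4 + 9*x^3 - 2*x^2 + 7*x - 2.
∫_{-1}^{1} of each monomial x^k gives [2/(k+1) if k even, 0 if k odd]. Integrating term-by-term (or equivalently evaluating the antiderivative F(x) = x^6/2 + x^5 + 9*x^4/4 - 2*x^3/3 + 7*x^2/2 - 2*x at the endpoints):
  F(1) − F(−1) = 55/12 − (95/12) = -10/3.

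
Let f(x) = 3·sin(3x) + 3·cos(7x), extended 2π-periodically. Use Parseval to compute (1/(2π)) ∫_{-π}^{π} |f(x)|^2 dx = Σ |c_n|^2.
Σ |c_n|^2 = 9

Expand |f|^2 and use orthogonality of {sin(nx), cos(mx)} on [-π, π]:
  ∫_{-π}^{π} sin(nx)^2 dx = π, ∫ cos(mx)^2 dx = π, and cross terms integrate to 0.
So ∫_{-π}^{π} f(x)^2 dx = 3^2 · π + 3^2 · π = (9 + 9)π.
Divide by 2π: (9 + 9)/2 = 9.
By Parseval, this equals Σ |c_n|^2.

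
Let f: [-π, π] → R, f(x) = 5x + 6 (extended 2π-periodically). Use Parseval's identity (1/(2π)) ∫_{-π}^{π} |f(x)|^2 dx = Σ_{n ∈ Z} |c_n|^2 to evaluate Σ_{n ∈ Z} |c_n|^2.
Σ |c_n|^2 = 25π^2/3 + 36

Expand and integrate term by term over [-π, π]:
  ∫ (5x)^2 dx = 25·(2π^3/3); ∫ 2·5·(6)·x dx = 0 (odd integrand); ∫ 6^2 dx = 36·2π.
So (1/(2π)) ∫_{-π}^{π} (5x + 6)^2 dx = 25π^2/3 + 36 = 25π^2/3 + 36.
Parseval ⇒ Σ |c_n|^2 = 25π^2/3 + 36.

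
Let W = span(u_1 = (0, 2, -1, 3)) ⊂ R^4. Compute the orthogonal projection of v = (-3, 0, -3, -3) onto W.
proj_W(v) = (0, -6/7, 3/7, -9/7)

Set up U = [u_1 | ... | u_1] ∈ R^(4×1). The projector onto W = col(U) is P = U (U^T U)^(-1) U^T.
Compute U^T U =
  [14],
and U^T v = (-6).
Solve U^T U · c = U^T v for the coefficients: c = (-3/7). The projection is proj_W(v) = U c.
Check: (v - proj_W(v)) · u_1 = 0  (should be 0).
Result: proj_W(v) = (0, -6/7, 3/7, -9/7).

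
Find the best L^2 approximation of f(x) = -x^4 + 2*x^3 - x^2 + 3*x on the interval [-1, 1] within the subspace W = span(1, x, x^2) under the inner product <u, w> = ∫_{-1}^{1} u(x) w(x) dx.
g(x) = -13*x^2/7 + 21*x/5 + 3/35

The best approximation g ∈ W is the orthogonal projection of f onto W. Writing g = a_0 + a_1 x + a_2 x^2, the coefficients solve the normal equations G · a = b where
  G_{ij} = <φ_i, φ_j> and b_i = <f, φ_i>, with φ_0 = 1, φ_1 = x, φ_2 = x^2.
G =
  [2, 0, 2/3]
  [0, 2/3, 0]
  [2/3, 0, 2/5],
b = (-16/15, 14/5, -24/35).
Solving gives a_0 = 3/35, a_1 = 21/5, a_2 = -13/7, so
  g(x) = -13*x^2/7 + 21*x/5 + 3/35.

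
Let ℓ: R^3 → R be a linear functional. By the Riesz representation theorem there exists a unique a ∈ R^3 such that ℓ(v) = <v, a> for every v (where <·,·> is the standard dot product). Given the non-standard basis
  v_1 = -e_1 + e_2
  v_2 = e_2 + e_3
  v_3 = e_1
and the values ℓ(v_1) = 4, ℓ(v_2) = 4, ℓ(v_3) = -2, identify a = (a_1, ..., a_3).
a = (-2, 2, 2)

Write a = (a_1, ..., a_3) in the standard basis. For each basis vector v_i, ℓ(v_i) = <v_i, a> is a linear equation in the a_j's. Collect the n equations into a matrix system V a = ℓ, where row i of V is v_i (expressed in the standard basis). Since V is invertible (lower-triangular with 1s on the diagonal, up to permutation), solve by back-substitution:
  V =
[[-1, 1, 0],
 [0, 1, 1],
 [1, 0, 0]]
  V a = (4, 4, -2)
Solving gives a = (-2, 2, 2).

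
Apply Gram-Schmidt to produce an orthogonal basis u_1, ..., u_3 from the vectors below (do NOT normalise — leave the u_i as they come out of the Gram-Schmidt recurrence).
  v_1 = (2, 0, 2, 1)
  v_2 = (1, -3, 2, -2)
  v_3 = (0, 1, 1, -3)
Orthogonal basis:
  u_1 = (2, 0, 2, 1)
  u_2 = (1/9, -3, 10/9, -22/9)
  u_3 = (27/146, 293/146, 62/73, -151/73)

Apply the Gram-Schmidt recurrence
  u_1 = v_1
  u_i = v_i − Σ_{j<i} ((v_i · u_j) / (u_j · u_j)) · u_j.

Step by step this gives:
  u_1 = (2, 0, 2, 1)
  u_2 = (1/9, -3, 10/9, -22/9)
  u_3 = (27/146, 293/146, 62/73, -151/73)

Orthogonality check:
  u_2 · u_1 = 0 (should be 0)
  u_3 · u_1 = 0 (should be 0)
  u_3 · u_2 = 0 (should be 0)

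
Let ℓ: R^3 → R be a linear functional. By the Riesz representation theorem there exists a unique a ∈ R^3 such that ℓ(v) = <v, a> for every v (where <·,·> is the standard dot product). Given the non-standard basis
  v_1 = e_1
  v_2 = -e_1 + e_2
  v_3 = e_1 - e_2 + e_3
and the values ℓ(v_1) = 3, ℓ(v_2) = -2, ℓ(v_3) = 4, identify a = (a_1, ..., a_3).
a = (3, 1, 2)

Write a = (a_1, ..., a_3) in the standard basis. For each basis vector v_i, ℓ(v_i) = <v_i, a> is a linear equation in the a_j's. Collect the n equations into a matrix system V a = ℓ, where row i of V is v_i (expressed in the standard basis). Since V is invertible (lower-triangular with 1s on the diagonal, up to permutation), solve by back-substitution:
  V =
[[1, 0, 0],
 [-1, 1, 0],
 [1, -1, 1]]
  V a = (3, -2, 4)
Solving gives a = (3, 1, 2).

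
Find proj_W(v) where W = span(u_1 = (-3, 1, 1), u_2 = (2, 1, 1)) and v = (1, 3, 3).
proj_W(v) = (1, 3, 3)

Set up U = [u_1 | ... | u_2] ∈ R^(3×2). The projector onto W = col(U) is P = U (U^T U)^(-1) U^T.
Compute U^T U =
  [11, -4]
  [-4, 6],
and U^T v = (3, 8).
Solve U^T U · c = U^T v for the coefficients: c = (1, 2). The projection is proj_W(v) = U c.
Check: (v - proj_W(v)) · u_1 = 0  (should be 0).
Check: (v - proj_W(v)) · u_2 = 0  (should be 0).
Result: proj_W(v) = (1, 3, 3).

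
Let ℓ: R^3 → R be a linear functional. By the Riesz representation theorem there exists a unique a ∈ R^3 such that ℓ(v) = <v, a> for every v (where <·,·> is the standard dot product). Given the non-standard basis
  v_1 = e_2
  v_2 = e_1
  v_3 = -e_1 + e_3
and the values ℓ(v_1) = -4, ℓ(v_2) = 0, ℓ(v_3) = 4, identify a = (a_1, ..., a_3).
a = (0, -4, 4)

Write a = (a_1, ..., a_3) in the standard basis. For each basis vector v_i, ℓ(v_i) = <v_i, a> is a linear equation in the a_j's. Collect the n equations into a matrix system V a = ℓ, where row i of V is v_i (expressed in the standard basis). Since V is invertible (lower-triangular with 1s on the diagonal, up to permutation), solve by back-substitution:
  V =
[[0, 1, 0],
 [1, 0, 0],
 [-1, 0, 1]]
  V a = (-4, 0, 4)
Solving gives a = (0, -4, 4).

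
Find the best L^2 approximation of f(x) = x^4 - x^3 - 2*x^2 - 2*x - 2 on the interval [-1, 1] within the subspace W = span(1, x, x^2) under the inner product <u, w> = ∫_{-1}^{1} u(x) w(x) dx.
g(x) = -8*x^2/7 - 13*x/5 - 73/35

The best approximation g ∈ W is the orthogonal projection of f onto W. Writing g = a_0 + a_1 x + a_2 x^2, the coefficients solve the normal equations G · a = b where
  G_{ij} = <φ_i, φ_j> and b_i = <f, φ_i>, with φ_0 = 1, φ_1 = x, φ_2 = x^2.
G =
  [2, 0, 2/3]
  [0, 2/3, 0]
  [2/3, 0, 2/5],
b = (-74/15, -26/15, -194/105).
Solving gives a_0 = -73/35, a_1 = -13/5, a_2 = -8/7, so
  g(x) = -8*x^2/7 - 13*x/5 - 73/35.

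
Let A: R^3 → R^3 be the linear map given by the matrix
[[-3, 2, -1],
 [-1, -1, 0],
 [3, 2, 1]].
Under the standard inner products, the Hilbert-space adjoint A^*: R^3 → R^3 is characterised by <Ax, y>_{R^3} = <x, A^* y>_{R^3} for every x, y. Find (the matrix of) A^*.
A^* = A^T =
[[-3, -1, 3],
 [2, -1, 2],
 [-1, 0, 1]]

For real matrices with standard dot products, the defining identity <Ax, y> = <x, A^* y> gives (Ax)^T y = x^T (A^*) y, i.e. x^T A^T y = x^T (A^*) y. Since this holds for all x, y, we must have A^* = A^T. Therefore
A^* =
[[-3, -1, 3],
 [2, -1, 2],
 [-1, 0, 1]].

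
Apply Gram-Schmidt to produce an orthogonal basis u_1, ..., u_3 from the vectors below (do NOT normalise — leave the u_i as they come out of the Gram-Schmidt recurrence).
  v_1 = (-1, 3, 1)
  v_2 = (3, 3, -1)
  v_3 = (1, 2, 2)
Orthogonal basis:
  u_1 = (-1, 3, 1)
  u_2 = (38/11, 18/11, -16/11)
  u_3 = (39/46, -13/46, 39/23)

Apply the Gram-Schmidt recurrence
  u_1 = v_1
  u_i = v_i − Σ_{j<i} ((v_i · u_j) / (u_j · u_j)) · u_j.

Step by step this gives:
  u_1 = (-1, 3, 1)
  u_2 = (38/11, 18/11, -16/11)
  u_3 = (39/46, -13/46, 39/23)

Orthogonality check:
  u_2 · u_1 = 0 (should be 0)
  u_3 · u_1 = 0 (should be 0)
  u_3 · u_2 = 0 (should be 0)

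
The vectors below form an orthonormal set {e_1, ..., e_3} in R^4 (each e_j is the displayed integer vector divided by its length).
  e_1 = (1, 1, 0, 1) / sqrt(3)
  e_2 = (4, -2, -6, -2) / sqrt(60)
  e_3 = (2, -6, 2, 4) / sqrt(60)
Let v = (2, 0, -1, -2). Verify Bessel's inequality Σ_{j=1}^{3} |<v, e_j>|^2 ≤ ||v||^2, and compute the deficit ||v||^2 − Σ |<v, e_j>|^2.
Σ |<v, e_j>|^2 = 6; ||v||^2 = 9; deficit = 3

Write each e_j = u_j / sqrt(<u_j, u_j>) where u_j is the displayed integer vector. Then <v, e_j> = <v, u_j> / sqrt(<u_j, u_j>), so |<v, e_j>|^2 = <v, u_j>^2 / <u_j, u_j>.
Coefficients: <v, e_1> = 0/sqrt(3), <v, e_2> = 18/sqrt(60), <v, e_3> = -6/sqrt(60).
Square and sum: Σ |<v, e_j>|^2 = 6.
Compute ||v||^2 = v·v = 9.
Deficit = 9 − 6 = 3 ≥ 0, confirming Bessel's inequality. (The deficit equals ||v − Σ <v,e_j> e_j||^2, the squared distance from v to span{e_j}.)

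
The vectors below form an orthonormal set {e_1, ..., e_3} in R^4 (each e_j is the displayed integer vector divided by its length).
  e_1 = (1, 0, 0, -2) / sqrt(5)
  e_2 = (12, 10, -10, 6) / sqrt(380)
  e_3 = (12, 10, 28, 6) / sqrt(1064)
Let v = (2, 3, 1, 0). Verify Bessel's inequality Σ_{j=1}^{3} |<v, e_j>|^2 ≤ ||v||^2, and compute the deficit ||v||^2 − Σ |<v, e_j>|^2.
Σ |<v, e_j>|^2 = 171/14; ||v||^2 = 14; deficit = 25/14

Write each e_j = u_j / sqrt(<u_j, u_j>) where u_j is the displayed integer vector. Then <v, e_j> = <v, u_j> / sqrt(<u_j, u_j>), so |<v, e_j>|^2 = <v, u_j>^2 / <u_j, u_j>.
Coefficients: <v, e_1> = 2/sqrt(5), <v, e_2> = 44/sqrt(380), <v, e_3> = 82/sqrt(1064).
Square and sum: Σ |<v, e_j>|^2 = 171/14.
Compute ||v||^2 = v·v = 14.
Deficit = 14 − 171/14 = 25/14 ≥ 0, confirming Bessel's inequality. (The deficit equals ||v − Σ <v,e_j> e_j||^2, the squared distance from v to span{e_j}.)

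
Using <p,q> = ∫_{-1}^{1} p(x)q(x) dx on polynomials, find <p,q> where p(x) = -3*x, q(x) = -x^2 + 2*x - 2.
<p,q> = -4

Expand the product: p(x)·q(x) = 3*x^3 - 6*x^2 + 6*x.
∫_{-1}^{1} of each monomial x^k gives [2/(k+1) if k even, 0 if k odd]. Integrating term-by-term (or equivalently evaluating the antiderivative F(x) = 3*x^4/4 - 2*x^3 + 3*x^2 at the endpoints):
  F(1) − F(−1) = 7/4 − (23/4) = -4.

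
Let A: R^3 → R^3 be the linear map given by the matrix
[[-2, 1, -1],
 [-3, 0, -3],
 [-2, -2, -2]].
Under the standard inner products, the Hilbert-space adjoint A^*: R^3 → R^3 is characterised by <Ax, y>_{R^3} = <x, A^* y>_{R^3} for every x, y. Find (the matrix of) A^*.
A^* = A^T =
[[-2, -3, -2],
 [1, 0, -2],
 [-1, -3, -2]]

For real matrices with standard dot products, the defining identity <Ax, y> = <x, A^* y> gives (Ax)^T y = x^T (A^*) y, i.e. x^T A^T y = x^T (A^*) y. Since this holds for all x, y, we must have A^* = A^T. Therefore
A^* =
[[-2, -3, -2],
 [1, 0, -2],
 [-1, -3, -2]].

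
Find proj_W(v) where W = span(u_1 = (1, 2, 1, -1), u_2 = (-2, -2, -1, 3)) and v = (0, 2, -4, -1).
proj_W(v) = (5/13, -1/13, -1/26, -21/26)

Set up U = [u_1 | ... | u_2] ∈ R^(4×2). The projector onto W = col(U) is P = U (U^T U)^(-1) U^T.
Compute U^T U =
  [7, -10]
  [-10, 18],
and U^T v = (1, -3).
Solve U^T U · c = U^T v for the coefficients: c = (-6/13, -11/26). The projection is proj_W(v) = U c.
Check: (v - proj_W(v)) · u_1 = 0  (should be 0).
Check: (v - proj_W(v)) · u_2 = 0  (should be 0).
Result: proj_W(v) = (5/13, -1/13, -1/26, -21/26).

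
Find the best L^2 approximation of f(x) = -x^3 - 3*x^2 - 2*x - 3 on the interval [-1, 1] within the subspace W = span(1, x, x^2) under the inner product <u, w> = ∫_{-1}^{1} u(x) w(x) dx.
g(x) = -3*x^2 - 13*x/5 - 3

The best approximation g ∈ W is the orthogonal projection of f onto W. Writing g = a_0 + a_1 x + a_2 x^2, the coefficients solve the normal equations G · a = b where
  G_{ij} = <φ_i, φ_j> and b_i = <f, φ_i>, with φ_0 = 1, φ_1 = x, φ_2 = x^2.
G =
  [2, 0, 2/3]
  [0, 2/3, 0]
  [2/3, 0, 2/5],
b = (-8, -26/15, -16/5).
Solving gives a_0 = -3, a_1 = -13/5, a_2 = -3, so
  g(x) = -3*x^2 - 13*x/5 - 3.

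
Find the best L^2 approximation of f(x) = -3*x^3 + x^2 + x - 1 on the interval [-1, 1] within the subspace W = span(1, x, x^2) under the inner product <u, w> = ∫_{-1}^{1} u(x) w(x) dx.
g(x) = x^2 - 4*x/5 - 1

The best approximation g ∈ W is the orthogonal projection of f onto W. Writing g = a_0 + a_1 x + a_2 x^2, the coefficients solve the normal equations G · a = b where
  G_{ij} = <φ_i, φ_j> and b_i = <f, φ_i>, with φ_0 = 1, φ_1 = x, φ_2 = x^2.
G =
  [2, 0, 2/3]
  [0, 2/3, 0]
  [2/3, 0, 2/5],
b = (-4/3, -8/15, -4/15).
Solving gives a_0 = -1, a_1 = -4/5, a_2 = 1, so
  g(x) = x^2 - 4*x/5 - 1.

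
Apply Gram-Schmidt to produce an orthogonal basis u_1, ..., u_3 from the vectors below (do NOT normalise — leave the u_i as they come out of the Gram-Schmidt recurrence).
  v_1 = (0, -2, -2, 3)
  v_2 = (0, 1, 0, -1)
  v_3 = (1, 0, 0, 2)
Orthogonal basis:
  u_1 = (0, -2, -2, 3)
  u_2 = (0, 7/17, -10/17, -2/17)
  u_3 = (1, 8/9, 4/9, 8/9)

Apply the Gram-Schmidt recurrence
  u_1 = v_1
  u_i = v_i − Σ_{j<i} ((v_i · u_j) / (u_j · u_j)) · u_j.

Step by step this gives:
  u_1 = (0, -2, -2, 3)
  u_2 = (0, 7/17, -10/17, -2/17)
  u_3 = (1, 8/9, 4/9, 8/9)

Orthogonality check:
  u_2 · u_1 = 0 (should be 0)
  u_3 · u_1 = 0 (should be 0)
  u_3 · u_2 = 0 (should be 0)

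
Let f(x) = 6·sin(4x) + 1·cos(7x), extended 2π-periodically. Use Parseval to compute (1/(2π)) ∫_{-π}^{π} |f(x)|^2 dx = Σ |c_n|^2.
Σ |c_n|^2 = 37/2

Expand |f|^2 and use orthogonality of {sin(nx), cos(mx)} on [-π, π]:
  ∫_{-π}^{π} sin(nx)^2 dx = π, ∫ cos(mx)^2 dx = π, and cross terms integrate to 0.
So ∫_{-π}^{π} f(x)^2 dx = 6^2 · π + 1^2 · π = (36 + 1)π.
Divide by 2π: (36 + 1)/2 = 37/2.
By Parseval, this equals Σ |c_n|^2.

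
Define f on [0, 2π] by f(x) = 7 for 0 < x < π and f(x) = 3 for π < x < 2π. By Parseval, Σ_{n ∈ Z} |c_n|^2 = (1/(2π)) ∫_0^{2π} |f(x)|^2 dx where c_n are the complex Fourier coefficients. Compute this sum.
Σ |c_n|^2 = 29

Parseval equates the L^2 energy of f (normalised by 1/(2π)) with the ℓ^2 sum of its Fourier coefficients: (1/(2π)) ∫_0^{2π} |f|^2 = Σ |c_n|^2.
Compute the left side: (1/(2π)) [∫_0^π 7^2 dx + ∫_π^{2π} 3^2 dx] = (1/(2π)) · (49π + 9π) = (49 + 9)/2 = 29.
So Σ_{n ∈ Z} |c_n|^2 = 29.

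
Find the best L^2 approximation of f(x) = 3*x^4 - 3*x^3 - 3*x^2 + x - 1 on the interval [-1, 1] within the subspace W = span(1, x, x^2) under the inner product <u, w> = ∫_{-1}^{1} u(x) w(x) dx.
g(x) = -3*x^2/7 - 4*x/5 - 44/35

The best approximation g ∈ W is the orthogonal projection of f onto W. Writing g = a_0 + a_1 x + a_2 x^2, the coefficients solve the normal equations G · a = b where
  G_{ij} = <φ_i, φ_j> and b_i = <f, φ_i>, with φ_0 = 1, φ_1 = x, φ_2 = x^2.
G =
  [2, 0, 2/3]
  [0, 2/3, 0]
  [2/3, 0, 2/5],
b = (-14/5, -8/15, -106/105).
Solving gives a_0 = -44/35, a_1 = -4/5, a_2 = -3/7, so
  g(x) = -3*x^2/7 - 4*x/5 - 44/35.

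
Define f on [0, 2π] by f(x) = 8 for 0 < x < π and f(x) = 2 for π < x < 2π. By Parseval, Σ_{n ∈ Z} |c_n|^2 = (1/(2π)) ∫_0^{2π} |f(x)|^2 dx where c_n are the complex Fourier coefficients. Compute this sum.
Σ |c_n|^2 = 34

Parseval equates the L^2 energy of f (normalised by 1/(2π)) with the ℓ^2 sum of its Fourier coefficients: (1/(2π)) ∫_0^{2π} |f|^2 = Σ |c_n|^2.
Compute the left side: (1/(2π)) [∫_0^π 8^2 dx + ∫_π^{2π} 2^2 dx] = (1/(2π)) · (64π + 4π) = (64 + 4)/2 = 34.
So Σ_{n ∈ Z} |c_n|^2 = 34.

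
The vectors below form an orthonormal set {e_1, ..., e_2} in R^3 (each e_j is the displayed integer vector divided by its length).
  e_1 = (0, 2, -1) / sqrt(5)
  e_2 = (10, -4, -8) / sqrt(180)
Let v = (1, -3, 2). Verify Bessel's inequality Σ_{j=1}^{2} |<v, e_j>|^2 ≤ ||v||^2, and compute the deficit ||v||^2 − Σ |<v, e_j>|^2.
Σ |<v, e_j>|^2 = 13; ||v||^2 = 14; deficit = 1

Write each e_j = u_j / sqrt(<u_j, u_j>) where u_j is the displayed integer vector. Then <v, e_j> = <v, u_j> / sqrt(<u_j, u_j>), so |<v, e_j>|^2 = <v, u_j>^2 / <u_j, u_j>.
Coefficients: <v, e_1> = -8/sqrt(5), <v, e_2> = 6/sqrt(180).
Square and sum: Σ |<v, e_j>|^2 = 13.
Compute ||v||^2 = v·v = 14.
Deficit = 14 − 13 = 1 ≥ 0, confirming Bessel's inequality. (The deficit equals ||v − Σ <v,e_j> e_j||^2, the squared distance from v to span{e_j}.)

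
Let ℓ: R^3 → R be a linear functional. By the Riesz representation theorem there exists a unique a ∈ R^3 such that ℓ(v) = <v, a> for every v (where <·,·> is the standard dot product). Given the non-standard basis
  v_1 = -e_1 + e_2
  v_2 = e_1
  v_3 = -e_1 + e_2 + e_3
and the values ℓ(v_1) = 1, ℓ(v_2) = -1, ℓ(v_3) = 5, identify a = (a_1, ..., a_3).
a = (-1, 0, 4)

Write a = (a_1, ..., a_3) in the standard basis. For each basis vector v_i, ℓ(v_i) = <v_i, a> is a linear equation in the a_j's. Collect the n equations into a matrix system V a = ℓ, where row i of V is v_i (expressed in the standard basis). Since V is invertible (lower-triangular with 1s on the diagonal, up to permutation), solve by back-substitution:
  V =
[[-1, 1, 0],
 [1, 0, 0],
 [-1, 1, 1]]
  V a = (1, -1, 5)
Solving gives a = (-1, 0, 4).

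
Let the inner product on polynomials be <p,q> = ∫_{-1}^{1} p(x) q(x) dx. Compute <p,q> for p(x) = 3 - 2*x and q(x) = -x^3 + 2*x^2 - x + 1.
<p,q> = 182/15

Expand the product: p(x)·q(x) = 2*x^4 - 7*x^3 + 8*x^2 - 5*x + 3.
∫_{-1}^{1} of each monomial x^k gives [2/(k+1) if k even, 0 if k odd]. Integrating term-by-term (or equivalently evaluating the antiderivative F(x) = 2*x^5/5 - 7*x^4/4 + 8*x^3/3 - 5*x^2/2 + 3*x at the endpoints):
  F(1) − F(−1) = 109/60 − (-619/60) = 182/15.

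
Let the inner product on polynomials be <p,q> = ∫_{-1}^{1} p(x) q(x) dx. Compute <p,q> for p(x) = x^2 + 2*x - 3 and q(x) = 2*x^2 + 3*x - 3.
<p,q> = 84/5

Expand the product: p(x)·q(x) = 2*x^4 + 7*x^3 - 3*x^2 - 15*x + 9.
∫_{-1}^{1} of each monomial x^k gives [2/(k+1) if k even, 0 if k odd]. Integrating term-by-term (or equivalently evaluating the antiderivative F(x) = 2*x^5/5 + 7*x^4/4 - x^3 - 15*x^2/2 + 9*x at the endpoints):
  F(1) − F(−1) = 53/20 − (-283/20) = 84/5.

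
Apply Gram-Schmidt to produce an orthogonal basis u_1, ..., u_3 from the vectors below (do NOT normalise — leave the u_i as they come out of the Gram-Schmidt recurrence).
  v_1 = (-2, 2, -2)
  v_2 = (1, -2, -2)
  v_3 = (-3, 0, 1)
Orthogonal basis:
  u_1 = (-2, 2, -2)
  u_2 = (2/3, -5/3, -7/3)
  u_3 = (-2, -3/2, 1/2)

Apply the Gram-Schmidt recurrence
  u_1 = v_1
  u_i = v_i − Σ_{j<i} ((v_i · u_j) / (u_j · u_j)) · u_j.

Step by step this gives:
  u_1 = (-2, 2, -2)
  u_2 = (2/3, -5/3, -7/3)
  u_3 = (-2, -3/2, 1/2)

Orthogonality check:
  u_2 · u_1 = 0 (should be 0)
  u_3 · u_1 = 0 (should be 0)
  u_3 · u_2 = 0 (should be 0)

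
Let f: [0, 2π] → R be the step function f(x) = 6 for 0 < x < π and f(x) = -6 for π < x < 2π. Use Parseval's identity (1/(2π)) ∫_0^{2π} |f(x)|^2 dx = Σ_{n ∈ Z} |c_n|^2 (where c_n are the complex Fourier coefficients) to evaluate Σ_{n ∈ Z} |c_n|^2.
Σ |c_n|^2 = 36

Parseval equates the L^2 energy of f (normalised by 1/(2π)) with the ℓ^2 sum of its Fourier coefficients: (1/(2π)) ∫_0^{2π} |f|^2 = Σ |c_n|^2.
Compute the left side: (1/(2π)) [∫_0^π 6^2 dx + ∫_π^{2π} (-6)^2 dx] = (1/(2π)) · (36π + 36π) = (36 + 36)/2 = 36.
So Σ_{n ∈ Z} |c_n|^2 = 36.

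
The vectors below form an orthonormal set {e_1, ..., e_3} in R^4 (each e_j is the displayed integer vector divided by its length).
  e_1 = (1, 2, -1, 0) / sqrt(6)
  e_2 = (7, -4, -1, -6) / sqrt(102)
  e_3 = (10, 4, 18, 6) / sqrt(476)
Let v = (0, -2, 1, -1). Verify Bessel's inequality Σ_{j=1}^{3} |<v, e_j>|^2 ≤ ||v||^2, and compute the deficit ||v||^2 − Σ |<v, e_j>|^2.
Σ |<v, e_j>|^2 = 41/7; ||v||^2 = 6; deficit = 1/7

Write each e_j = u_j / sqrt(<u_j, u_j>) where u_j is the displayed integer vector. Then <v, e_j> = <v, u_j> / sqrt(<u_j, u_j>), so |<v, e_j>|^2 = <v, u_j>^2 / <u_j, u_j>.
Coefficients: <v, e_1> = -5/sqrt(6), <v, e_2> = 13/sqrt(102), <v, e_3> = 4/sqrt(476).
Square and sum: Σ |<v, e_j>|^2 = 41/7.
Compute ||v||^2 = v·v = 6.
Deficit = 6 − 41/7 = 1/7 ≥ 0, confirming Bessel's inequality. (The deficit equals ||v − Σ <v,e_j> e_j||^2, the squared distance from v to span{e_j}.)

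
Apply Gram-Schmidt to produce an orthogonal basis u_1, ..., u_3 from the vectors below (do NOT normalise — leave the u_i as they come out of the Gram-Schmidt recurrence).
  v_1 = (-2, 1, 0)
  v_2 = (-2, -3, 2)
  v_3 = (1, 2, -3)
Orthogonal basis:
  u_1 = (-2, 1, 0)
  u_2 = (-8/5, -16/5, 2)
  u_3 = (-1/3, -2/3, -4/3)

Apply the Gram-Schmidt recurrence
  u_1 = v_1
  u_i = v_i − Σ_{j<i} ((v_i · u_j) / (u_j · u_j)) · u_j.

Step by step this gives:
  u_1 = (-2, 1, 0)
  u_2 = (-8/5, -16/5, 2)
  u_3 = (-1/3, -2/3, -4/3)

Orthogonality check:
  u_2 · u_1 = 0 (should be 0)
  u_3 · u_1 = 0 (should be 0)
  u_3 · u_2 = 0 (should be 0)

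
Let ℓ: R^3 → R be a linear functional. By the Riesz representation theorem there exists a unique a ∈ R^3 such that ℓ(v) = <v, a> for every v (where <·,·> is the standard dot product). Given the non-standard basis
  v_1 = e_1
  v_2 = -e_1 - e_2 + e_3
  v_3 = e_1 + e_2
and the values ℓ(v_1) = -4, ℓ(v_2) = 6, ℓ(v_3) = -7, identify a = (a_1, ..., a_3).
a = (-4, -3, -1)

Write a = (a_1, ..., a_3) in the standard basis. For each basis vector v_i, ℓ(v_i) = <v_i, a> is a linear equation in the a_j's. Collect the n equations into a matrix system V a = ℓ, where row i of V is v_i (expressed in the standard basis). Since V is invertible (lower-triangular with 1s on the diagonal, up to permutation), solve by back-substitution:
  V =
[[1, 0, 0],
 [-1, -1, 1],
 [1, 1, 0]]
  V a = (-4, 6, -7)
Solving gives a = (-4, -3, -1).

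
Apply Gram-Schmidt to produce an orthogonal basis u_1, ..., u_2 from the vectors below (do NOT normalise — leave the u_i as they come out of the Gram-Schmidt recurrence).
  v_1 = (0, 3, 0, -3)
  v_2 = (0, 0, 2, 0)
Orthogonal basis:
  u_1 = (0, 3, 0, -3)
  u_2 = (0, 0, 2, 0)

Apply the Gram-Schmidt recurrence
  u_1 = v_1
  u_i = v_i − Σ_{j<i} ((v_i · u_j) / (u_j · u_j)) · u_j.

Step by step this gives:
  u_1 = (0, 3, 0, -3)
  u_2 = (0, 0, 2, 0)

Orthogonality check:
  u_2 · u_1 = 0 (should be 0)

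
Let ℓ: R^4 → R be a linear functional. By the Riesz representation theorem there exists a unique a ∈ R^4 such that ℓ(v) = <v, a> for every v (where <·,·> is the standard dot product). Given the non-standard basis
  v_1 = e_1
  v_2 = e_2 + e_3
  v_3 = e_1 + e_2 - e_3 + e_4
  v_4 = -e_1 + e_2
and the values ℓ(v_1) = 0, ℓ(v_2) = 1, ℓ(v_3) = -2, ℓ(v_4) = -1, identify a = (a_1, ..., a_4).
a = (0, -1, 2, 1)

Write a = (a_1, ..., a_4) in the standard basis. For each basis vector v_i, ℓ(v_i) = <v_i, a> is a linear equation in the a_j's. Collect the n equations into a matrix system V a = ℓ, where row i of V is v_i (expressed in the standard basis). Since V is invertible (lower-triangular with 1s on the diagonal, up to permutation), solve by back-substitution:
  V =
[[1, 0, 0, 0],
 [0, 1, 1, 0],
 [1, 1, -1, 1],
 [-1, 1, 0, 0]]
  V a = (0, 1, -2, -1)
Solving gives a = (0, -1, 2, 1).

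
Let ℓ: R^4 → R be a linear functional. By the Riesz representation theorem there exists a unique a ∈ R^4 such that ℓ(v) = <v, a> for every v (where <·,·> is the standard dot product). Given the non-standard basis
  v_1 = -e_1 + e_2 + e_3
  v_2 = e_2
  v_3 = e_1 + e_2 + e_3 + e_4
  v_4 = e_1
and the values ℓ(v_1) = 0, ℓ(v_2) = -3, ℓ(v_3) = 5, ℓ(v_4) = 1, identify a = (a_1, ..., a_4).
a = (1, -3, 4, 3)

Write a = (a_1, ..., a_4) in the standard basis. For each basis vector v_i, ℓ(v_i) = <v_i, a> is a linear equation in the a_j's. Collect the n equations into a matrix system V a = ℓ, where row i of V is v_i (expressed in the standard basis). Since V is invertible (lower-triangular with 1s on the diagonal, up to permutation), solve by back-substitution:
  V =
[[-1, 1, 1, 0],
 [0, 1, 0, 0],
 [1, 1, 1, 1],
 [1, 0, 0, 0]]
  V a = (0, -3, 5, 1)
Solving gives a = (1, -3, 4, 3).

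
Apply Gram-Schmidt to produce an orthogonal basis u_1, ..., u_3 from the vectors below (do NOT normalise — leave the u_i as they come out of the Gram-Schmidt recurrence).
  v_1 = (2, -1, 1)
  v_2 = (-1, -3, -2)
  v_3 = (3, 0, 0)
Orthogonal basis:
  u_1 = (2, -1, 1)
  u_2 = (-2/3, -19/6, -11/6)
  u_3 = (75/83, 45/83, -105/83)

Apply the Gram-Schmidt recurrence
  u_1 = v_1
  u_i = v_i − Σ_{j<i} ((v_i · u_j) / (u_j · u_j)) · u_j.

Step by step this gives:
  u_1 = (2, -1, 1)
  u_2 = (-2/3, -19/6, -11/6)
  u_3 = (75/83, 45/83, -105/83)

Orthogonality check:
  u_2 · u_1 = 0 (should be 0)
  u_3 · u_1 = 0 (should be 0)
  u_3 · u_2 = 0 (should be 0)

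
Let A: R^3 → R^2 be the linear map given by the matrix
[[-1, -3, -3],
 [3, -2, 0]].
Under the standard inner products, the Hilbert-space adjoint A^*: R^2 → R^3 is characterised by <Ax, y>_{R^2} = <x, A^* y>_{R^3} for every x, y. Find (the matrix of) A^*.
A^* = A^T =
[[-1, 3],
 [-3, -2],
 [-3, 0]]

For real matrices with standard dot products, the defining identity <Ax, y> = <x, A^* y> gives (Ax)^T y = x^T (A^*) y, i.e. x^T A^T y = x^T (A^*) y. Since this holds for all x, y, we must have A^* = A^T. Therefore
A^* =
[[-1, 3],
 [-3, -2],
 [-3, 0]].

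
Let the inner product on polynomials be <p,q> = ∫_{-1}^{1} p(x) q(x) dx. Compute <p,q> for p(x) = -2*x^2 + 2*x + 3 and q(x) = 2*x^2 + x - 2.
<p,q> = -28/5

Expand the product: p(x)·q(x) = -4*x^4 + 2*x^3 + 12*x^2 - x - 6.
∫_{-1}^{1} of each monomial x^k gives [2/(k+1) if k even, 0 if k odd]. Integrating term-by-term (or equivalently evaluating the antiderivative F(x) = -4*x^5/5 + x^4/2 + 4*x^3 - x^2/2 - 6*x at the endpoints):
  F(1) − F(−1) = -14/5 − (14/5) = -28/5.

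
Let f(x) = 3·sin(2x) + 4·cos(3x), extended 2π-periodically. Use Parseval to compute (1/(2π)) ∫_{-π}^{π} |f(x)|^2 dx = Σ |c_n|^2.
Σ |c_n|^2 = 25/2

Expand |f|^2 and use orthogonality of {sin(nx), cos(mx)} on [-π, π]:
  ∫_{-π}^{π} sin(nx)^2 dx = π, ∫ cos(mx)^2 dx = π, and cross terms integrate to 0.
So ∫_{-π}^{π} f(x)^2 dx = 3^2 · π + 4^2 · π = (9 + 16)π.
Divide by 2π: (9 + 16)/2 = 25/2.
By Parseval, this equals Σ |c_n|^2.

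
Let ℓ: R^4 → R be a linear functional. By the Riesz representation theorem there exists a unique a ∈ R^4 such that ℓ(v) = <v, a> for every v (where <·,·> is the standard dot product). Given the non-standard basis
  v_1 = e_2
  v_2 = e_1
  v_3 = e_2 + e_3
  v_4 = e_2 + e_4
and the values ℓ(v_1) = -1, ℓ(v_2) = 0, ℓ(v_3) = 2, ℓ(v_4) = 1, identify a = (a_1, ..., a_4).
a = (0, -1, 3, 2)

Write a = (a_1, ..., a_4) in the standard basis. For each basis vector v_i, ℓ(v_i) = <v_i, a> is a linear equation in the a_j's. Collect the n equations into a matrix system V a = ℓ, where row i of V is v_i (expressed in the standard basis). Since V is invertible (lower-triangular with 1s on the diagonal, up to permutation), solve by back-substitution:
  V =
[[0, 1, 0, 0],
 [1, 0, 0, 0],
 [0, 1, 1, 0],
 [0, 1, 0, 1]]
  V a = (-1, 0, 2, 1)
Solving gives a = (0, -1, 3, 2).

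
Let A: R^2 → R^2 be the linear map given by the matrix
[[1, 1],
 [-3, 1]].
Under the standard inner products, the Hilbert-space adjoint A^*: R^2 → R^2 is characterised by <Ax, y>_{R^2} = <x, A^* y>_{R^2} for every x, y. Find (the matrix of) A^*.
A^* = A^T =
[[1, -3],
 [1, 1]]

For real matrices with standard dot products, the defining identity <Ax, y> = <x, A^* y> gives (Ax)^T y = x^T (A^*) y, i.e. x^T A^T y = x^T (A^*) y. Since this holds for all x, y, we must have A^* = A^T. Therefore
A^* =
[[1, -3],
 [1, 1]].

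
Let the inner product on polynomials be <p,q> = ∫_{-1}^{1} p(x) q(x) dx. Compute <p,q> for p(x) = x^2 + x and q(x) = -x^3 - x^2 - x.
<p,q> = -22/15

Expand the product: p(x)·q(x) = -x^5 - 2*x^4 - 2*x^3 - x^2.
∫_{-1}^{1} of each monomial x^k gives [2/(k+1) if k even, 0 if k odd]. Integrating term-by-term (or equivalently evaluating the antiderivative F(x) = -x^6/6 - 2*x^5/5 - x^4/2 - x^3/3 at the endpoints):
  F(1) − F(−1) = -7/5 − (1/15) = -22/15.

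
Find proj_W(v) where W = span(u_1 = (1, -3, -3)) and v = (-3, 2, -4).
proj_W(v) = (3/19, -9/19, -9/19)

Set up U = [u_1 | ... | u_1] ∈ R^(3×1). The projector onto W = col(U) is P = U (U^T U)^(-1) U^T.
Compute U^T U =
  [19],
and U^T v = (3).
Solve U^T U · c = U^T v for the coefficients: c = (3/19). The projection is proj_W(v) = U c.
Check: (v - proj_W(v)) · u_1 = 0  (should be 0).
Result: proj_W(v) = (3/19, -9/19, -9/19).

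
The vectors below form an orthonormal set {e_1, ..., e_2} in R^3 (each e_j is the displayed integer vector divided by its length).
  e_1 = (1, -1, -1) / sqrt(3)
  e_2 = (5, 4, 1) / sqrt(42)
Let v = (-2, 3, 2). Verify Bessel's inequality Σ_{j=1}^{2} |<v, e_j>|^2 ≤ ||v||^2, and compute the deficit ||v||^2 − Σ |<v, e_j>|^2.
Σ |<v, e_j>|^2 = 117/7; ||v||^2 = 17; deficit = 2/7

Write each e_j = u_j / sqrt(<u_j, u_j>) where u_j is the displayed integer vector. Then <v, e_j> = <v, u_j> / sqrt(<u_j, u_j>), so |<v, e_j>|^2 = <v, u_j>^2 / <u_j, u_j>.
Coefficients: <v, e_1> = -7/sqrt(3), <v, e_2> = 4/sqrt(42).
Square and sum: Σ |<v, e_j>|^2 = 117/7.
Compute ||v||^2 = v·v = 17.
Deficit = 17 − 117/7 = 2/7 ≥ 0, confirming Bessel's inequality. (The deficit equals ||v − Σ <v,e_j> e_j||^2, the squared distance from v to span{e_j}.)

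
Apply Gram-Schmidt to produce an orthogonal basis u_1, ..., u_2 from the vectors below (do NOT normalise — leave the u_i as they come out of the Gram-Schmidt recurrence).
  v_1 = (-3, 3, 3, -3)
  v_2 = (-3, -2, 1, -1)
Orthogonal basis:
  u_1 = (-3, 3, 3, -3)
  u_2 = (-9/4, -11/4, 1/4, -1/4)

Apply the Gram-Schmidt recurrence
  u_1 = v_1
  u_i = v_i − Σ_{j<i} ((v_i · u_j) / (u_j · u_j)) · u_j.

Step by step this gives:
  u_1 = (-3, 3, 3, -3)
  u_2 = (-9/4, -11/4, 1/4, -1/4)

Orthogonality check:
  u_2 · u_1 = 0 (should be 0)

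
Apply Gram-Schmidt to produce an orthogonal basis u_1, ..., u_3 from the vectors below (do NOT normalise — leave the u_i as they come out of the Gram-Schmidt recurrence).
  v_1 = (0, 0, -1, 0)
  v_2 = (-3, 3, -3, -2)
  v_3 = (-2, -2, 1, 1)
Orthogonal basis:
  u_1 = (0, 0, -1, 0)
  u_2 = (-3, 3, 0, -2)
  u_3 = (-25/11, -19/11, 0, 9/11)

Apply the Gram-Schmidt recurrence
  u_1 = v_1
  u_i = v_i − Σ_{j<i} ((v_i · u_j) / (u_j · u_j)) · u_j.

Step by step this gives:
  u_1 = (0, 0, -1, 0)
  u_2 = (-3, 3, 0, -2)
  u_3 = (-25/11, -19/11, 0, 9/11)

Orthogonality check:
  u_2 · u_1 = 0 (should be 0)
  u_3 · u_1 = 0 (should be 0)
  u_3 · u_2 = 0 (should be 0)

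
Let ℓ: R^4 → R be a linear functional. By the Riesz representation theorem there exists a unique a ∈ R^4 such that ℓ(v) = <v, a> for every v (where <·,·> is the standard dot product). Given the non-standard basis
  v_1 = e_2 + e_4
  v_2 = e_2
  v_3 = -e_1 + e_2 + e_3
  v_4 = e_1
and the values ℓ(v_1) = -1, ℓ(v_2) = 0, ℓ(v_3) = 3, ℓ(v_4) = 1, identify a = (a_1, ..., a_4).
a = (1, 0, 4, -1)

Write a = (a_1, ..., a_4) in the standard basis. For each basis vector v_i, ℓ(v_i) = <v_i, a> is a linear equation in the a_j's. Collect the n equations into a matrix system V a = ℓ, where row i of V is v_i (expressed in the standard basis). Since V is invertible (lower-triangular with 1s on the diagonal, up to permutation), solve by back-substitution:
  V =
[[0, 1, 0, 1],
 [0, 1, 0, 0],
 [-1, 1, 1, 0],
 [1, 0, 0, 0]]
  V a = (-1, 0, 3, 1)
Solving gives a = (1, 0, 4, -1).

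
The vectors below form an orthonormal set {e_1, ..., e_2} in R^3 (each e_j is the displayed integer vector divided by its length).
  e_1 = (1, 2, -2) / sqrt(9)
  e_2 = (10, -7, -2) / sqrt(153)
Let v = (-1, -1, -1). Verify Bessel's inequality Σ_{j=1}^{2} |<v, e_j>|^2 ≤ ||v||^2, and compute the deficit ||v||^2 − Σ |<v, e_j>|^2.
Σ |<v, e_j>|^2 = 2/17; ||v||^2 = 3; deficit = 49/17

Write each e_j = u_j / sqrt(<u_j, u_j>) where u_j is the displayed integer vector. Then <v, e_j> = <v, u_j> / sqrt(<u_j, u_j>), so |<v, e_j>|^2 = <v, u_j>^2 / <u_j, u_j>.
Coefficients: <v, e_1> = -1/sqrt(9), <v, e_2> = -1/sqrt(153).
Square and sum: Σ |<v, e_j>|^2 = 2/17.
Compute ||v||^2 = v·v = 3.
Deficit = 3 − 2/17 = 49/17 ≥ 0, confirming Bessel's inequality. (The deficit equals ||v − Σ <v,e_j> e_j||^2, the squared distance from v to span{e_j}.)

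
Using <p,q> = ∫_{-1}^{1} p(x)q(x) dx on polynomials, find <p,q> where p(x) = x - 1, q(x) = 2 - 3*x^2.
<p,q> = -2

Expand the product: p(x)·q(x) = -3*x^3 + 3*x^2 + 2*x - 2.
∫_{-1}^{1} of each monomial x^k gives [2/(k+1) if k even, 0 if k odd]. Integrating term-by-term (or equivalently evaluating the antiderivative F(x) = -3*x^4/4 + x^3 + x^2 - 2*x at the endpoints):
  F(1) − F(−1) = -3/4 − (5/4) = -2.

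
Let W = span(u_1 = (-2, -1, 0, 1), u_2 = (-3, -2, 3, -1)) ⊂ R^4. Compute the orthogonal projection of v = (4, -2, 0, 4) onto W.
proj_W(v) = (98/89, 78/89, -174/89, 96/89)

Set up U = [u_1 | ... | u_2] ∈ R^(4×2). The projector onto W = col(U) is P = U (U^T U)^(-1) U^T.
Compute U^T U =
  [6, 7]
  [7, 23],
and U^T v = (-2, -12).
Solve U^T U · c = U^T v for the coefficients: c = (38/89, -58/89). The projection is proj_W(v) = U c.
Check: (v - proj_W(v)) · u_1 = 0  (should be 0).
Check: (v - proj_W(v)) · u_2 = 0  (should be 0).
Result: proj_W(v) = (98/89, 78/89, -174/89, 96/89).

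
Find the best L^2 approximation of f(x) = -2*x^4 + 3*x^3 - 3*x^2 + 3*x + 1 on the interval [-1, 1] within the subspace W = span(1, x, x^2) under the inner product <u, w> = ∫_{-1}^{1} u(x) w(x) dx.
g(x) = -33*x^2/7 + 24*x/5 + 41/35

The best approximation g ∈ W is the orthogonal projection of f onto W. Writing g = a_0 + a_1 x + a_2 x^2, the coefficients solve the normal equations G · a = b where
  G_{ij} = <φ_i, φ_j> and b_i = <f, φ_i>, with φ_0 = 1, φ_1 = x, φ_2 = x^2.
G =
  [2, 0, 2/3]
  [0, 2/3, 0]
  [2/3, 0, 2/5],
b = (-4/5, 16/5, -116/105).
Solving gives a_0 = 41/35, a_1 = 24/5, a_2 = -33/7, so
  g(x) = -33*x^2/7 + 24*x/5 + 41/35.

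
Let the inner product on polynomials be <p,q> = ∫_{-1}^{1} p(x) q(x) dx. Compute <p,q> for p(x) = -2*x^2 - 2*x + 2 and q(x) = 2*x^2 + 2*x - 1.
<p,q> = -64/15

Expand the product: p(x)·q(x) = -4*x^4 - 8*x^3 + 2*x^2 + 6*x - 2.
∫_{-1}^{1} of each monomial x^k gives [2/(k+1) if k even, 0 if k odd]. Integrating term-by-term (or equivalently evaluating the antiderivative F(x) = -4*x^5/5 - 2*x^4 + 2*x^3/3 + 3*x^2 - 2*x at the endpoints):
  F(1) − F(−1) = -17/15 − (47/15) = -64/15.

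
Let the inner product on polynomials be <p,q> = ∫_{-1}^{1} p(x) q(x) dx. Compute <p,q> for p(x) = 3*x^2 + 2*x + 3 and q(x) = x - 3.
<p,q> = -68/3

Expand the product: p(x)·q(x) = 3*x^3 - 7*x^2 - 3*x - 9.
∫_{-1}^{1} of each monomial x^k gives [2/(k+1) if k even, 0 if k odd]. Integrating term-by-term (or equivalently evaluating the antiderivative F(x) = 3*x^4/4 - 7*x^3/3 - 3*x^2/2 - 9*x at the endpoints):
  F(1) − F(−1) = -145/12 − (127/12) = -68/3.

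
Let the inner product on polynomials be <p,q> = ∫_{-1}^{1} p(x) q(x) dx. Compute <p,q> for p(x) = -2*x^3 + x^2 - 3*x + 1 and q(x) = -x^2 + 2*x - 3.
<p,q> = -44/3

Expand the product: p(x)·q(x) = 2*x^5 - 5*x^4 + 11*x^3 - 10*x^2 + 11*x - 3.
∫_{-1}^{1} of each monomial x^k gives [2/(k+1) if k even, 0 if k odd]. Integrating term-by-term (or equivalently evaluating the antiderivative F(x) = x^6/3 - x^5 + 11*x^4/4 - 10*x^3/3 + 11*x^2/2 - 3*x at the endpoints):
  F(1) − F(−1) = 5/4 − (191/12) = -44/3.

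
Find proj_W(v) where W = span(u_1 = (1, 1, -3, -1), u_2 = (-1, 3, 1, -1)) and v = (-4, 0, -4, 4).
proj_W(v) = (2/3, -2/3, -4/3, 0)

Set up U = [u_1 | ... | u_2] ∈ R^(4×2). The projector onto W = col(U) is P = U (U^T U)^(-1) U^T.
Compute U^T U =
  [12, 0]
  [0, 12],
and U^T v = (4, -4).
Solve U^T U · c = U^T v for the coefficients: c = (1/3, -1/3). The projection is proj_W(v) = U c.
Check: (v - proj_W(v)) · u_1 = 0  (should be 0).
Check: (v - proj_W(v)) · u_2 = 0  (should be 0).
Result: proj_W(v) = (2/3, -2/3, -4/3, 0).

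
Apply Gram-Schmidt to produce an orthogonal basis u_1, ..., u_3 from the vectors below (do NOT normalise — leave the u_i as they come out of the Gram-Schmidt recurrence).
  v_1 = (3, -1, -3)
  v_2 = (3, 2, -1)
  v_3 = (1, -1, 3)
Orthogonal basis:
  u_1 = (3, -1, -3)
  u_2 = (27/19, 48/19, 11/19)
  u_3 = (140/83, -120/83, 180/83)

Apply the Gram-Schmidt recurrence
  u_1 = v_1
  u_i = v_i − Σ_{j<i} ((v_i · u_j) / (u_j · u_j)) · u_j.

Step by step this gives:
  u_1 = (3, -1, -3)
  u_2 = (27/19, 48/19, 11/19)
  u_3 = (140/83, -120/83, 180/83)

Orthogonality check:
  u_2 · u_1 = 0 (should be 0)
  u_3 · u_1 = 0 (should be 0)
  u_3 · u_2 = 0 (should be 0)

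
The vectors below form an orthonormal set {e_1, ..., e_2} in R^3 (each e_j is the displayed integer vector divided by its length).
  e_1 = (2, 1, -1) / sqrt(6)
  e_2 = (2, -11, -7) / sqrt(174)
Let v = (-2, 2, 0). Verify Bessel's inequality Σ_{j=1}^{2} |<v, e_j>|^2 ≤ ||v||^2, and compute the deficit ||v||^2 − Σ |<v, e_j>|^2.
Σ |<v, e_j>|^2 = 132/29; ||v||^2 = 8; deficit = 100/29

Write each e_j = u_j / sqrt(<u_j, u_j>) where u_j is the displayed integer vector. Then <v, e_j> = <v, u_j> / sqrt(<u_j, u_j>), so |<v, e_j>|^2 = <v, u_j>^2 / <u_j, u_j>.
Coefficients: <v, e_1> = -2/sqrt(6), <v, e_2> = -26/sqrt(174).
Square and sum: Σ |<v, e_j>|^2 = 132/29.
Compute ||v||^2 = v·v = 8.
Deficit = 8 − 132/29 = 100/29 ≥ 0, confirming Bessel's inequality. (The deficit equals ||v − Σ <v,e_j> e_j||^2, the squared distance from v to span{e_j}.)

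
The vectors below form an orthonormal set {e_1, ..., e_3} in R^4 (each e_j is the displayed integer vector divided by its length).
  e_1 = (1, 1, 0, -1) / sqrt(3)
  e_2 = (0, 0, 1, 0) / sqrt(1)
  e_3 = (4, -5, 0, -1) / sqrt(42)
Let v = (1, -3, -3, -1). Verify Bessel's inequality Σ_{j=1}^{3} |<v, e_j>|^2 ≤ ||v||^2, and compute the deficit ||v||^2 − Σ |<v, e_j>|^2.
Σ |<v, e_j>|^2 = 132/7; ||v||^2 = 20; deficit = 8/7

Write each e_j = u_j / sqrt(<u_j, u_j>) where u_j is the displayed integer vector. Then <v, e_j> = <v, u_j> / sqrt(<u_j, u_j>), so |<v, e_j>|^2 = <v, u_j>^2 / <u_j, u_j>.
Coefficients: <v, e_1> = -1/sqrt(3), <v, e_2> = -3/sqrt(1), <v, e_3> = 20/sqrt(42).
Square and sum: Σ |<v, e_j>|^2 = 132/7.
Compute ||v||^2 = v·v = 20.
Deficit = 20 − 132/7 = 8/7 ≥ 0, confirming Bessel's inequality. (The deficit equals ||v − Σ <v,e_j> e_j||^2, the squared distance from v to span{e_j}.)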